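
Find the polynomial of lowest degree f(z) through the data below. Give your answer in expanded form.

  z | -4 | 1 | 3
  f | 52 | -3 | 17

Newton's divided differences:
f[-4,1] = (-3 - 52) / (1 - (-4)) = -11
f[1,3] = (17 - (-3)) / (3 - 1) = 10
f[-4,1,3] = (10 - (-11)) / (3 - (-4)) = 3
f(z) = 52 + (-11)·(z + 4) + 3·(z + 4)(z - 1)
Expanding: f(z) = 3z^2 - 2z - 4

f(z) = 3z^2 - 2z - 4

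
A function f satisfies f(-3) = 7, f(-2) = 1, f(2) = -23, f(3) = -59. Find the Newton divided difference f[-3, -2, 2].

f[-3,-2] = (1 - 7) / (-2 - (-3)) = -6
f[-2,2] = (-23 - 1) / (2 - (-2)) = -6
f[-3,-2,2] = (-6 - (-6)) / (2 - (-3)) = 0

0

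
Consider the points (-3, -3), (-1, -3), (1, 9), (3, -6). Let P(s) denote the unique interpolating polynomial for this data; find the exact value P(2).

L_0(2) = (3)·(1)·(-1)/[(-2)·(-4)·(-6)] = 1/16
L_1(2) = (5)·(1)·(-1)/[(2)·(-2)·(-4)] = -5/16
L_2(2) = (5)·(3)·(-1)/[(4)·(2)·(-2)] = 15/16
L_3(2) = (5)·(3)·(1)/[(6)·(4)·(2)] = 5/16
Sum: (-3)·(1/16) + (-3)·(-5/16) + 9·(15/16) + (-6)·(5/16) = 117/16

117/16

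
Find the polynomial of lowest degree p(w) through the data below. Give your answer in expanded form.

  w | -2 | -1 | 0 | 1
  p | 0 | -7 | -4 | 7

Newton's divided differences:
p[-2,-1] = (-7 - 0) / (-1 - (-2)) = -7
p[-1,0] = (-4 - (-7)) / (0 - (-1)) = 3
p[0,1] = (7 - (-4)) / (1 - 0) = 11
p[-2,-1,0] = (3 - (-7)) / (0 - (-2)) = 5
p[-1,0,1] = (11 - 3) / (1 - (-1)) = 4
p[-2,-1,0,1] = (4 - 5) / (1 - (-2)) = -1/3
p(w) = (-7)·(w + 2) + 5·(w + 2)(w + 1) + (-1/3)·(w + 2)(w + 1)w
Expanding: p(w) = -(1/3)w^3 + 4w^2 + (22/3)w - 4

p(w) = -(1/3)w^3 + 4w^2 + (22/3)w - 4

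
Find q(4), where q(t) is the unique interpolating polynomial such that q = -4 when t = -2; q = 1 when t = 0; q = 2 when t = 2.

-1

Evaluate each Lagrange basis at t = 4:
L_0(4) = (4)·(2)/[(-2)·(-4)] = 1
L_1(4) = (6)·(2)/[(2)·(-2)] = -3
L_2(4) = (6)·(4)/[(4)·(2)] = 3
Sum: (-4)·(1) + 1·(-3) + 2·(3) = -1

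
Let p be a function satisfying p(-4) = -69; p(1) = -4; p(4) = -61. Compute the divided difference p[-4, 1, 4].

-4

p[-4,1] = (-4 - (-69)) / (1 - (-4)) = 13
p[1,4] = (-61 - (-4)) / (4 - 1) = -19
p[-4,1,4] = (-19 - 13) / (4 - (-4)) = -4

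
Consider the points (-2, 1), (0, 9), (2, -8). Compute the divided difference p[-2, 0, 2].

p[-2,0] = (9 - 1) / (0 - (-2)) = 4
p[0,2] = (-8 - 9) / (2 - 0) = -17/2
p[-2,0,2] = (-17/2 - 4) / (2 - (-2)) = -25/8

-25/8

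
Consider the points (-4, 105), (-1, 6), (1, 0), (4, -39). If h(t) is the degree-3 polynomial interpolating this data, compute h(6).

-155

Using Newton's divided-difference form:
h[-4,-1] = (6 - 105) / (-1 - (-4)) = -33
h[-1,1] = (0 - 6) / (1 - (-1)) = -3
h[1,4] = (-39 - 0) / (4 - 1) = -13
h[-4,-1,1] = (-3 - (-33)) / (1 - (-4)) = 6
h[-1,1,4] = (-13 - (-3)) / (4 - (-1)) = -2
h[-4,-1,1,4] = (-2 - 6) / (4 - (-4)) = -1
h(6) = 105 + (-33)·(10) + 6·(10)·(7) + (-1)·(10)·(7)·(5) = -155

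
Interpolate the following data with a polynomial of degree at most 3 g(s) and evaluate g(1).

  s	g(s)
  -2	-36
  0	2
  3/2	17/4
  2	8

Evaluate each Lagrange basis at s = 1:
L_0(1) = (1)·(-1/2)·(-1)/[(-2)·(-7/2)·(-4)] = -1/56
L_1(1) = (3)·(-1/2)·(-1)/[(2)·(-3/2)·(-2)] = 1/4
L_2(1) = (3)·(1)·(-1)/[(7/2)·(3/2)·(-1/2)] = 8/7
L_3(1) = (3)·(1)·(-1/2)/[(4)·(2)·(1/2)] = -3/8
Sum: (-36)·(-1/56) + 2·(1/4) + 17/4·(8/7) + 8·(-3/8) = 3

3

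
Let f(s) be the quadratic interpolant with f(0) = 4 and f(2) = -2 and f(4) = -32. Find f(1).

4

Evaluate each Lagrange basis at s = 1:
L_0(1) = (-1)·(-3)/[(-2)·(-4)] = 3/8
L_1(1) = (1)·(-3)/[(2)·(-2)] = 3/4
L_2(1) = (1)·(-1)/[(4)·(2)] = -1/8
Sum: 4·(3/8) + (-2)·(3/4) + (-32)·(-1/8) = 4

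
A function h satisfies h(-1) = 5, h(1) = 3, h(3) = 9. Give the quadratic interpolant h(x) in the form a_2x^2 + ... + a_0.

h(x) = x^2 - x + 3

Build the Lagrange basis polynomials:
L_0(x) = (x - 1)(x - 3) / [8] = (1/8)x^2 - (1/2)x + 3/8
L_1(x) = (x + 1)(x - 3) / [-4] = -(1/4)x^2 + (1/2)x + 3/4
L_2(x) = (x + 1)(x - 1) / [8] = (1/8)x^2 - 1/8
h(x) = 5·L_0 + 3·L_1 + 9·L_2
  5·L_0(x) = (5/8)x^2 - (5/2)x + 15/8
  3·L_1(x) = -(3/4)x^2 + (3/2)x + 9/4
  9·L_2(x) = (9/8)x^2 - 9/8
Adding term by term: x^2 - x + 3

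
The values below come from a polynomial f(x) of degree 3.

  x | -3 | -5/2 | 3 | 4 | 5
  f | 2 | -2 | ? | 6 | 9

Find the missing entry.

3609/1820

The 4 known values determine f uniquely (degree ≤ 3).
L_0(3) = (11/2)·(-1)·(-2)/[(-1/2)·(-7)·(-8)] = -11/28
L_1(3) = (6)·(-1)·(-2)/[(1/2)·(-13/2)·(-15/2)] = 32/65
L_2(3) = (6)·(11/2)·(-2)/[(7)·(13/2)·(-1)] = 132/91
L_3(3) = (6)·(11/2)·(-1)/[(8)·(15/2)·(1)] = -11/20
Sum: 2·(-11/28) + (-2)·(32/65) + 6·(132/91) + 9·(-11/20) = 3609/1820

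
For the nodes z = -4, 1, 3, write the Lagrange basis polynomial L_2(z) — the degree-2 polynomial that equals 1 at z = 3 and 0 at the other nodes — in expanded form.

L_2(z) = (z + 4)(z - 1) / [(7)·(2)]
       = (z^2 + 3z - 4) / (14)

L_2(z) = (1/14)z^2 + (3/14)z - 2/7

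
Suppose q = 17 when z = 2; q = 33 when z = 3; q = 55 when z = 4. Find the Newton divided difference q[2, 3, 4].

3

q[2,3] = (33 - 17) / (3 - 2) = 16
q[3,4] = (55 - 33) / (4 - 3) = 22
q[2,3,4] = (22 - 16) / (4 - 2) = 3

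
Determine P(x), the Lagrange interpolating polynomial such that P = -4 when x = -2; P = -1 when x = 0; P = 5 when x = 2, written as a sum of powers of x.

P(x) = (3/8)x^2 + (9/4)x - 1

Build the Lagrange basis polynomials:
L_0(x) = x(x - 2) / [8] = (1/8)x^2 - (1/4)x
L_1(x) = (x + 2)(x - 2) / [-4] = -(1/4)x^2 + 1
L_2(x) = (x + 2)x / [8] = (1/8)x^2 + (1/4)x
P(x) = (-4)·L_0 + (-1)·L_1 + 5·L_2
  (-4)·L_0(x) = -(1/2)x^2 + x
  (-1)·L_1(x) = (1/4)x^2 - 1
  5·L_2(x) = (5/8)x^2 + (5/4)x
Adding term by term: (3/8)x^2 + (9/4)x - 1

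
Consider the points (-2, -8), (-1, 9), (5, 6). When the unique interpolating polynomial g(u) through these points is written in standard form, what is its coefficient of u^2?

-5/2

The leading coefficient equals the top divided difference g[-2,-1,5].
g[-2,-1] = (9 - (-8)) / (-1 - (-2)) = 17
g[-1,5] = (6 - 9) / (5 - (-1)) = -1/2
g[-2,-1,5] = (-1/2 - 17) / (5 - (-2)) = -5/2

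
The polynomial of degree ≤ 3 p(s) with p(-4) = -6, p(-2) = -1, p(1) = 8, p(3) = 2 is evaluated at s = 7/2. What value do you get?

L_0(7/2) = (11/2)·(5/2)·(1/2)/[(-2)·(-5)·(-7)] = -11/112
L_1(7/2) = (15/2)·(5/2)·(1/2)/[(2)·(-3)·(-5)] = 5/16
L_2(7/2) = (15/2)·(11/2)·(1/2)/[(5)·(3)·(-2)] = -11/16
L_3(7/2) = (15/2)·(11/2)·(5/2)/[(7)·(5)·(2)] = 165/112
Sum: (-6)·(-11/112) + (-1)·(5/16) + 8·(-11/16) + 2·(165/112) = -255/112

-255/112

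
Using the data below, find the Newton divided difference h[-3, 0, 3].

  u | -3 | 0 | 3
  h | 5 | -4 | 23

h[-3,0] = (-4 - 5) / (0 - (-3)) = -3
h[0,3] = (23 - (-4)) / (3 - 0) = 9
h[-3,0,3] = (9 - (-3)) / (3 - (-3)) = 2

2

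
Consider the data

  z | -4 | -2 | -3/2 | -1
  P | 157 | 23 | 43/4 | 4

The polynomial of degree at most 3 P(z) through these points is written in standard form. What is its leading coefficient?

-2

The leading coefficient equals the top divided difference P[-4,-2,-3/2,-1].
P[-4,-2] = (23 - 157) / (-2 - (-4)) = -67
P[-2,-3/2] = (43/4 - 23) / (-3/2 - (-2)) = -49/2
P[-3/2,-1] = (4 - 43/4) / (-1 - (-3/2)) = -27/2
P[-4,-2,-3/2] = (-49/2 - (-67)) / (-3/2 - (-4)) = 17
P[-2,-3/2,-1] = (-27/2 - (-49/2)) / (-1 - (-2)) = 11
P[-4,-2,-3/2,-1] = (11 - 17) / (-1 - (-4)) = -2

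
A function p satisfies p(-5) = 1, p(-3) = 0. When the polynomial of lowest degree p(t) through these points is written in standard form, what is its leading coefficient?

Build the Lagrange basis polynomials:
L_0(t) = (t + 3) / [-2] = -(1/2)t - 3/2
L_1(t) = (t + 5) / [2] = (1/2)t + 5/2
p(t) = 1·L_0 + 0·L_1
Only the coefficient of t is needed; take it from each L_i and combine:
1·(-1/2) + 0·(1/2) = -1/2

-1/2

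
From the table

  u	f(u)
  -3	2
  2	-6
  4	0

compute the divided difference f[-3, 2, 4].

f[-3,2] = (-6 - 2) / (2 - (-3)) = -8/5
f[2,4] = (0 - (-6)) / (4 - 2) = 3
f[-3,2,4] = (3 - (-8/5)) / (4 - (-3)) = 23/35

23/35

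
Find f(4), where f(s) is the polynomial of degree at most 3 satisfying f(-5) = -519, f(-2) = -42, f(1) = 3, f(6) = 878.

Evaluate each Lagrange basis at s = 4:
L_0(4) = (6)·(3)·(-2)/[(-3)·(-6)·(-11)] = 2/11
L_1(4) = (9)·(3)·(-2)/[(3)·(-3)·(-8)] = -3/4
L_2(4) = (9)·(6)·(-2)/[(6)·(3)·(-5)] = 6/5
L_3(4) = (9)·(6)·(3)/[(11)·(8)·(5)] = 81/220
Sum: (-519)·(2/11) + (-42)·(-3/4) + 3·(6/5) + 878·(81/220) = 264

264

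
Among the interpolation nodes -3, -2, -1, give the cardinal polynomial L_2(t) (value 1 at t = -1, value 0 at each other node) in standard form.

L_2(t) = (t + 3)(t + 2) / [(2)·(1)]
       = (t^2 + 5t + 6) / (2)

L_2(t) = (1/2)t^2 + (5/2)t + 3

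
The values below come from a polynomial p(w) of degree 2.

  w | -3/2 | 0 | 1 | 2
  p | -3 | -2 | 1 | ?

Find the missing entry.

The 3 known values determine p uniquely (degree ≤ 2).
L_0(2) = (2)·(1)/[(-3/2)·(-5/2)] = 8/15
L_1(2) = (7/2)·(1)/[(3/2)·(-1)] = -7/3
L_2(2) = (7/2)·(2)/[(5/2)·(1)] = 14/5
Sum: (-3)·(8/15) + (-2)·(-7/3) + 1·(14/5) = 88/15

88/15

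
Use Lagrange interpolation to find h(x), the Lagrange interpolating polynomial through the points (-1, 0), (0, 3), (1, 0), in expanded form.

Build the Lagrange basis polynomials:
L_0(x) = x(x - 1) / [2] = (1/2)x^2 - (1/2)x
L_1(x) = (x + 1)(x - 1) / [-1] = -x^2 + 1
L_2(x) = (x + 1)x / [2] = (1/2)x^2 + (1/2)x
h(x) = 0·L_0 + 3·L_1 + 0·L_2
  0·L_0(x) = 0
  3·L_1(x) = -3x^2 + 3
  0·L_2(x) = 0
Adding term by term: -3x^2 + 3

h(x) = -3x^2 + 3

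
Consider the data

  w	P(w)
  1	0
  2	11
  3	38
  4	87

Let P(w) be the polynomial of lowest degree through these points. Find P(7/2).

475/8

Using Newton's divided-difference form:
P[1,2] = (11 - 0) / (2 - 1) = 11
P[2,3] = (38 - 11) / (3 - 2) = 27
P[3,4] = (87 - 38) / (4 - 3) = 49
P[1,2,3] = (27 - 11) / (3 - 1) = 8
P[2,3,4] = (49 - 27) / (4 - 2) = 11
P[1,2,3,4] = (11 - 8) / (4 - 1) = 1
P(7/2) = 0 + 11·(5/2) + 8·(5/2)·(3/2) + 1·(5/2)·(3/2)·(1/2) = 475/8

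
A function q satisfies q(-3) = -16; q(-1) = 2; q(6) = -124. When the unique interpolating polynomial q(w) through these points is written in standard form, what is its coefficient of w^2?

The leading coefficient equals the top divided difference q[-3,-1,6].
q[-3,-1] = (2 - (-16)) / (-1 - (-3)) = 9
q[-1,6] = (-124 - 2) / (6 - (-1)) = -18
q[-3,-1,6] = (-18 - 9) / (6 - (-3)) = -3

-3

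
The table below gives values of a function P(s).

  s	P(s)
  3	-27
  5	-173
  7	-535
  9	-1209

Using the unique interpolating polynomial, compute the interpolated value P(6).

-321

Using Newton's divided-difference form:
P[3,5] = (-173 - (-27)) / (5 - 3) = -73
P[5,7] = (-535 - (-173)) / (7 - 5) = -181
P[7,9] = (-1209 - (-535)) / (9 - 7) = -337
P[3,5,7] = (-181 - (-73)) / (7 - 3) = -27
P[5,7,9] = (-337 - (-181)) / (9 - 5) = -39
P[3,5,7,9] = (-39 - (-27)) / (9 - 3) = -2
P(6) = -27 + (-73)·(3) + (-27)·(3)·(1) + (-2)·(3)·(1)·(-1) = -321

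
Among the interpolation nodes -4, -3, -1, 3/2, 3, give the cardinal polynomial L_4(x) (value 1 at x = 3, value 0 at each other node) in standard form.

L_4(x) = (1/252)x^4 + (13/504)x^3 + (1/36)x^2 - (11/168)x - 1/14

L_4(x) = (x + 4)(x + 3)(x + 1)(x - 3/2) / [(7)·(6)·(4)·(3/2)]
       = (x^4 + (13/2)x^3 + 7x^2 - (33/2)x - 18) / (252)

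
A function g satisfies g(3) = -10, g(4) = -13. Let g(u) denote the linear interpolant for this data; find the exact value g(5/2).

Evaluate each Lagrange basis at u = 5/2:
L_0(5/2) = (-3/2)/[(-1)] = 3/2
L_1(5/2) = (-1/2)/[(1)] = -1/2
Sum: (-10)·(3/2) + (-13)·(-1/2) = -17/2

-17/2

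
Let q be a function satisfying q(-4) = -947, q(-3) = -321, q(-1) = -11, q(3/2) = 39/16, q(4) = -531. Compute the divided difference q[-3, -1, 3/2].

-133/4

q[-3,-1] = (-11 - (-321)) / (-1 - (-3)) = 155
q[-1,3/2] = (39/16 - (-11)) / (3/2 - (-1)) = 43/8
q[-3,-1,3/2] = (43/8 - 155) / (3/2 - (-3)) = -133/4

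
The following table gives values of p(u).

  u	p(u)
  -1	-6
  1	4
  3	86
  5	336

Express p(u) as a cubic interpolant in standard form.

p(u) = 2u^3 + 3u^2 + 3u - 4

Newton's divided differences:
p[-1,1] = (4 - (-6)) / (1 - (-1)) = 5
p[1,3] = (86 - 4) / (3 - 1) = 41
p[3,5] = (336 - 86) / (5 - 3) = 125
p[-1,1,3] = (41 - 5) / (3 - (-1)) = 9
p[1,3,5] = (125 - 41) / (5 - 1) = 21
p[-1,1,3,5] = (21 - 9) / (5 - (-1)) = 2
p(u) = -6 + 5·(u + 1) + 9·(u + 1)(u - 1) + 2·(u + 1)(u - 1)(u - 3)
Expanding: p(u) = 2u^3 + 3u^2 + 3u - 4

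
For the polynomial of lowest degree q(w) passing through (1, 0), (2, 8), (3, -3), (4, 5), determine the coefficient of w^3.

19/3

The leading coefficient equals the top divided difference q[1,2,3,4].
q[1,2] = (8 - 0) / (2 - 1) = 8
q[2,3] = (-3 - 8) / (3 - 2) = -11
q[3,4] = (5 - (-3)) / (4 - 3) = 8
q[1,2,3] = (-11 - 8) / (3 - 1) = -19/2
q[2,3,4] = (8 - (-11)) / (4 - 2) = 19/2
q[1,2,3,4] = (19/2 - (-19/2)) / (4 - 1) = 19/3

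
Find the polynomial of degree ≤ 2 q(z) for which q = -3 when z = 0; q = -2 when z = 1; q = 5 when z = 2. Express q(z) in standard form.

q(z) = 3z^2 - 2z - 3

Build the Lagrange basis polynomials:
L_0(z) = (z - 1)(z - 2) / [2] = (1/2)z^2 - (3/2)z + 1
L_1(z) = z(z - 2) / [-1] = -z^2 + 2z
L_2(z) = z(z - 1) / [2] = (1/2)z^2 - (1/2)z
q(z) = (-3)·L_0 + (-2)·L_1 + 5·L_2
  (-3)·L_0(z) = -(3/2)z^2 + (9/2)z - 3
  (-2)·L_1(z) = 2z^2 - 4z
  5·L_2(z) = (5/2)z^2 - (5/2)z
Adding term by term: 3z^2 - 2z - 3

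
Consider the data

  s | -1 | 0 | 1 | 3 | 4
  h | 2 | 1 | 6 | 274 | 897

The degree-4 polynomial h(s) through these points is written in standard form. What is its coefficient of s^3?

Build the Lagrange basis polynomials:
L_0(s) = s(s - 1)(s - 3)(s - 4) / [40] = (1/40)s^4 - (1/5)s^3 + (19/40)s^2 - (3/10)s
L_1(s) = (s + 1)(s - 1)(s - 3)(s - 4) / [-12] = -(1/12)s^4 + (7/12)s^3 - (11/12)s^2 - (7/12)s + 1
L_2(s) = (s + 1)s(s - 3)(s - 4) / [12] = (1/12)s^4 - (1/2)s^3 + (5/12)s^2 + s
L_3(s) = (s + 1)s(s - 1)(s - 4) / [-24] = -(1/24)s^4 + (1/6)s^3 + (1/24)s^2 - (1/6)s
L_4(s) = (s + 1)s(s - 1)(s - 3) / [60] = (1/60)s^4 - (1/20)s^3 - (1/60)s^2 + (1/20)s
h(s) = 2·L_0 + 1·L_1 + 6·L_2 + 274·L_3 + 897·L_4
Only the coefficient of s^3 is needed; take it from each L_i and combine:
2·(-1/5) + 1·(7/12) + 6·(-1/2) + 274·(1/6) + 897·(-1/20) = -2

-2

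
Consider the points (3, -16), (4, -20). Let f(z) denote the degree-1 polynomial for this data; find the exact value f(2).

-12

L_0(2) = (-2)/[(-1)] = 2
L_1(2) = (-1)/[(1)] = -1
Sum: (-16)·(2) + (-20)·(-1) = -12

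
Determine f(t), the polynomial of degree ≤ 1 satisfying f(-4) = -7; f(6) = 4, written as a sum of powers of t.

f(t) = (11/10)t - 13/5

Build the Lagrange basis polynomials:
L_0(t) = (t - 6) / [-10] = -(1/10)t + 3/5
L_1(t) = (t + 4) / [10] = (1/10)t + 2/5
f(t) = (-7)·L_0 + 4·L_1
  (-7)·L_0(t) = (7/10)t - 21/5
  4·L_1(t) = (2/5)t + 8/5
Adding term by term: (11/10)t - 13/5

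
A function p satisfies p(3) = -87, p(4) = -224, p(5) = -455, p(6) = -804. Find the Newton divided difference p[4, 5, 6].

p[4,5] = (-455 - (-224)) / (5 - 4) = -231
p[5,6] = (-804 - (-455)) / (6 - 5) = -349
p[4,5,6] = (-349 - (-231)) / (6 - 4) = -59

-59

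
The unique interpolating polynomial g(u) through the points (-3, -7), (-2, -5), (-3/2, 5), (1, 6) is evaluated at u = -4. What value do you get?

229/6

Using Newton's divided-difference form:
g[-3,-2] = (-5 - (-7)) / (-2 - (-3)) = 2
g[-2,-3/2] = (5 - (-5)) / (-3/2 - (-2)) = 20
g[-3/2,1] = (6 - 5) / (1 - (-3/2)) = 2/5
g[-3,-2,-3/2] = (20 - 2) / (-3/2 - (-3)) = 12
g[-2,-3/2,1] = (2/5 - 20) / (1 - (-2)) = -98/15
g[-3,-2,-3/2,1] = (-98/15 - 12) / (1 - (-3)) = -139/30
g(-4) = -7 + 2·(-1) + 12·(-1)·(-2) + (-139/30)·(-1)·(-2)·(-5/2) = 229/6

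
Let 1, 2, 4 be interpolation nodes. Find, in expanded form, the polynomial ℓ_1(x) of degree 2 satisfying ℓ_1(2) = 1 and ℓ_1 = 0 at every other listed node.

ℓ_1(x) = (x - 1)(x - 4) / [(1)·(-2)]
       = (x^2 - 5x + 4) / (-2)

ℓ_1(x) = -(1/2)x^2 + (5/2)x - 2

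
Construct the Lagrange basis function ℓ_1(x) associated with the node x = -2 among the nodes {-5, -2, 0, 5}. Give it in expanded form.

ℓ_1(x) = (1/42)x^3 - (25/42)x

ℓ_1(x) = (x + 5)x(x - 5) / [(3)·(-2)·(-7)]
       = (x^3 - 25x) / (42)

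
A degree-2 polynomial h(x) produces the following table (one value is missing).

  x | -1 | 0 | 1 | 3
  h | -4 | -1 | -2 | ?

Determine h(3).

The 3 known values determine h uniquely (degree ≤ 2).
L_0(3) = (3)·(2)/[(-1)·(-2)] = 3
L_1(3) = (4)·(2)/[(1)·(-1)] = -8
L_2(3) = (4)·(3)/[(2)·(1)] = 6
Sum: (-4)·(3) + (-1)·(-8) + (-2)·(6) = -16

-16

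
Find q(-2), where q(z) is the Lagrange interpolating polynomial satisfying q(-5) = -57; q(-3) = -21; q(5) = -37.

-9

L_0(-2) = (1)·(-7)/[(-2)·(-10)] = -7/20
L_1(-2) = (3)·(-7)/[(2)·(-8)] = 21/16
L_2(-2) = (3)·(1)/[(10)·(8)] = 3/80
Sum: (-57)·(-7/20) + (-21)·(21/16) + (-37)·(3/80) = -9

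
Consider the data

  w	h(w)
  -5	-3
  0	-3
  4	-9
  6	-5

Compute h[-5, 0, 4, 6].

h[-5,0] = (-3 - (-3)) / (0 - (-5)) = 0
h[0,4] = (-9 - (-3)) / (4 - 0) = -3/2
h[4,6] = (-5 - (-9)) / (6 - 4) = 2
h[-5,0,4] = (-3/2 - 0) / (4 - (-5)) = -1/6
h[0,4,6] = (2 - (-3/2)) / (6 - 0) = 7/12
h[-5,0,4,6] = (7/12 - (-1/6)) / (6 - (-5)) = 3/44

3/44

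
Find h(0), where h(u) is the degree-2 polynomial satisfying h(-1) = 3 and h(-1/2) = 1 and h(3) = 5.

Using Newton's divided-difference form:
h[-1,-1/2] = (1 - 3) / (-1/2 - (-1)) = -4
h[-1/2,3] = (5 - 1) / (3 - (-1/2)) = 8/7
h[-1,-1/2,3] = (8/7 - (-4)) / (3 - (-1)) = 9/7
h(0) = 3 + (-4)·(1) + (9/7)·(1)·(1/2) = -5/14

-5/14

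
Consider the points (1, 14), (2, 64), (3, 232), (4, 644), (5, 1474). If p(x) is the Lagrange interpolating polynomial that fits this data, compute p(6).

2944

Evaluate each Lagrange basis at x = 6:
L_0(6) = (4)·(3)·(2)·(1)/[(-1)·(-2)·(-3)·(-4)] = 1
L_1(6) = (5)·(3)·(2)·(1)/[(1)·(-1)·(-2)·(-3)] = -5
L_2(6) = (5)·(4)·(2)·(1)/[(2)·(1)·(-1)·(-2)] = 10
L_3(6) = (5)·(4)·(3)·(1)/[(3)·(2)·(1)·(-1)] = -10
L_4(6) = (5)·(4)·(3)·(2)/[(4)·(3)·(2)·(1)] = 5
Sum: 14·(1) + 64·(-5) + 232·(10) + 644·(-10) + 1474·(5) = 2944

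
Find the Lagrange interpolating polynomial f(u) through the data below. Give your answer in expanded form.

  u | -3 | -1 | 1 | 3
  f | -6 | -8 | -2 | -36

L_0(u) = (u + 1)(u - 1)(u - 3) / [-48] = -(1/48)u^3 + (1/16)u^2 + (1/48)u - 1/16
L_1(u) = (u + 3)(u - 1)(u - 3) / [16] = (1/16)u^3 - (1/16)u^2 - (9/16)u + 9/16
L_2(u) = (u + 3)(u + 1)(u - 3) / [-16] = -(1/16)u^3 - (1/16)u^2 + (9/16)u + 9/16
L_3(u) = (u + 3)(u + 1)(u - 1) / [48] = (1/48)u^3 + (1/16)u^2 - (1/48)u - 1/16
f(u) = (-6)·L_0 + (-8)·L_1 + (-2)·L_2 + (-36)·L_3
  (-6)·L_0(u) = (1/8)u^3 - (3/8)u^2 - (1/8)u + 3/8
  (-8)·L_1(u) = -(1/2)u^3 + (1/2)u^2 + (9/2)u - 9/2
  (-2)·L_2(u) = (1/8)u^3 + (1/8)u^2 - (9/8)u - 9/8
  (-36)·L_3(u) = -(3/4)u^3 - (9/4)u^2 + (3/4)u + 9/4
Adding term by term: -u^3 - 2u^2 + 4u - 3

f(u) = -u^3 - 2u^2 + 4u - 3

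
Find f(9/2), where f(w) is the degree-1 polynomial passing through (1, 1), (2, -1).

Evaluate each Lagrange basis at w = 9/2:
L_0(9/2) = (5/2)/[(-1)] = -5/2
L_1(9/2) = (7/2)/[(1)] = 7/2
Sum: 1·(-5/2) + (-1)·(7/2) = -6

-6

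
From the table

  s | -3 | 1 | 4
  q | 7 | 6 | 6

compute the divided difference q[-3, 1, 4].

q[-3,1] = (6 - 7) / (1 - (-3)) = -1/4
q[1,4] = (6 - 6) / (4 - 1) = 0
q[-3,1,4] = (0 - (-1/4)) / (4 - (-3)) = 1/28

1/28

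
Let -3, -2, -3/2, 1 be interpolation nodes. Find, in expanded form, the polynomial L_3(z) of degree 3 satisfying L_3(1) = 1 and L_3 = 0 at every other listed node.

L_3(z) = (z + 3)(z + 2)(z + 3/2) / [(4)·(3)·(5/2)]
       = (z^3 + (13/2)z^2 + (27/2)z + 9) / (30)

L_3(z) = (1/30)z^3 + (13/60)z^2 + (9/20)z + 3/10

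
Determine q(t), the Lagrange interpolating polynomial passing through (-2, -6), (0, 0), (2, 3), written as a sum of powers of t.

q(t) = -(3/8)t^2 + (9/4)t

Build the Lagrange basis polynomials:
L_0(t) = t(t - 2) / [8] = (1/8)t^2 - (1/4)t
L_1(t) = (t + 2)(t - 2) / [-4] = -(1/4)t^2 + 1
L_2(t) = (t + 2)t / [8] = (1/8)t^2 + (1/4)t
q(t) = (-6)·L_0 + 0·L_1 + 3·L_2
  (-6)·L_0(t) = -(3/4)t^2 + (3/2)t
  0·L_1(t) = 0
  3·L_2(t) = (3/8)t^2 + (3/4)t
Adding term by term: -(3/8)t^2 + (9/4)t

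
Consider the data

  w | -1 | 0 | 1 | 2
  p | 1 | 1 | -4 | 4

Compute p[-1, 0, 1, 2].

p[-1,0] = (1 - 1) / (0 - (-1)) = 0
p[0,1] = (-4 - 1) / (1 - 0) = -5
p[1,2] = (4 - (-4)) / (2 - 1) = 8
p[-1,0,1] = (-5 - 0) / (1 - (-1)) = -5/2
p[0,1,2] = (8 - (-5)) / (2 - 0) = 13/2
p[-1,0,1,2] = (13/2 - (-5/2)) / (2 - (-1)) = 3

3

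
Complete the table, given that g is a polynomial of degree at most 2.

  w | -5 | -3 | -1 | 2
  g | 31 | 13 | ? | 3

3

The 3 known values determine g uniquely (degree ≤ 2).
Evaluate each Lagrange basis at w = -1:
L_0(-1) = (2)·(-3)/[(-2)·(-7)] = -3/7
L_1(-1) = (4)·(-3)/[(2)·(-5)] = 6/5
L_2(-1) = (4)·(2)/[(7)·(5)] = 8/35
Sum: 31·(-3/7) + 13·(6/5) + 3·(8/35) = 3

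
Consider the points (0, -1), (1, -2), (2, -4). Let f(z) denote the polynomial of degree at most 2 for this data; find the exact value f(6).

Evaluate each Lagrange basis at z = 6:
L_0(6) = (5)·(4)/[(-1)·(-2)] = 10
L_1(6) = (6)·(4)/[(1)·(-1)] = -24
L_2(6) = (6)·(5)/[(2)·(1)] = 15
Sum: (-1)·(10) + (-2)·(-24) + (-4)·(15) = -22

-22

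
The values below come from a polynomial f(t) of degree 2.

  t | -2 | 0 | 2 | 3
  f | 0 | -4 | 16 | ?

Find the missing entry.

The 3 known values determine f uniquely (degree ≤ 2).
Evaluate each Lagrange basis at t = 3:
L_0(3) = (3)·(1)/[(-2)·(-4)] = 3/8
L_1(3) = (5)·(1)/[(2)·(-2)] = -5/4
L_2(3) = (5)·(3)/[(4)·(2)] = 15/8
Sum: 0 + (-4)·(-5/4) + 16·(15/8) = 35

35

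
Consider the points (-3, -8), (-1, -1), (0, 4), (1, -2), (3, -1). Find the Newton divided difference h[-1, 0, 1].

-11/2

h[-1,0] = (4 - (-1)) / (0 - (-1)) = 5
h[0,1] = (-2 - 4) / (1 - 0) = -6
h[-1,0,1] = (-6 - 5) / (1 - (-1)) = -11/2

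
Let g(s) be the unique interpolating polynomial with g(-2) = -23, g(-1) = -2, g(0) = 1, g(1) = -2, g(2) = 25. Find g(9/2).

10825/16

Using Newton's divided-difference form:
g[-2,-1] = (-2 - (-23)) / (-1 - (-2)) = 21
g[-1,0] = (1 - (-2)) / (0 - (-1)) = 3
g[0,1] = (-2 - 1) / (1 - 0) = -3
g[1,2] = (25 - (-2)) / (2 - 1) = 27
g[-2,-1,0] = (3 - 21) / (0 - (-2)) = -9
g[-1,0,1] = (-3 - 3) / (1 - (-1)) = -3
g[0,1,2] = (27 - (-3)) / (2 - 0) = 15
g[-2,-1,0,1] = (-3 - (-9)) / (1 - (-2)) = 2
g[-1,0,1,2] = (15 - (-3)) / (2 - (-1)) = 6
g[-2,-1,0,1,2] = (6 - 2) / (2 - (-2)) = 1
g(9/2) = -23 + 21·(13/2) + (-9)·(13/2)·(11/2) + 2·(13/2)·(11/2)·(9/2) + 1·(13/2)·(11/2)·(9/2)·(7/2) = 10825/16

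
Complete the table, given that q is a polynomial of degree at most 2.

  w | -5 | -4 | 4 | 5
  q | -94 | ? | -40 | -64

-64

The 3 known values determine q uniquely (degree ≤ 2).
Evaluate each Lagrange basis at w = -4:
L_0(-4) = (-8)·(-9)/[(-9)·(-10)] = 4/5
L_1(-4) = (1)·(-9)/[(9)·(-1)] = 1
L_2(-4) = (1)·(-8)/[(10)·(1)] = -4/5
Sum: (-94)·(4/5) + (-40)·(1) + (-64)·(-4/5) = -64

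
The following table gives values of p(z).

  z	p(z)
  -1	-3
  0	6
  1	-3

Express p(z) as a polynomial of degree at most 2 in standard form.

Newton's divided differences:
p[-1,0] = (6 - (-3)) / (0 - (-1)) = 9
p[0,1] = (-3 - 6) / (1 - 0) = -9
p[-1,0,1] = (-9 - 9) / (1 - (-1)) = -9
p(z) = -3 + 9·(z + 1) + (-9)·(z + 1)z
Expanding: p(z) = -9z^2 + 6

p(z) = -9z^2 + 6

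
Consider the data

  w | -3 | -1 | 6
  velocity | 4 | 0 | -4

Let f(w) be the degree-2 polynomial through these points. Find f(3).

Evaluate each Lagrange basis at w = 3:
L_0(3) = (4)·(-3)/[(-2)·(-9)] = -2/3
L_1(3) = (6)·(-3)/[(2)·(-7)] = 9/7
L_2(3) = (6)·(4)/[(9)·(7)] = 8/21
Sum: 4·(-2/3) + 0 + (-4)·(8/21) = -88/21

-88/21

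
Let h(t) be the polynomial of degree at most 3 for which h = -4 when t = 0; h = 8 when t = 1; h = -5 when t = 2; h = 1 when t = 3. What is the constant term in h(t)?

Build the Lagrange basis polynomials:
L_0(t) = (t - 1)(t - 2)(t - 3) / [-6] = -(1/6)t^3 + t^2 - (11/6)t + 1
L_1(t) = t(t - 2)(t - 3) / [2] = (1/2)t^3 - (5/2)t^2 + 3t
L_2(t) = t(t - 1)(t - 3) / [-2] = -(1/2)t^3 + 2t^2 - (3/2)t
L_3(t) = t(t - 1)(t - 2) / [6] = (1/6)t^3 - (1/2)t^2 + (1/3)t
h(t) = (-4)·L_0 + 8·L_1 + (-5)·L_2 + 1·L_3
Only the constant term is needed; take it from each L_i and combine:
(-4)·(1) + 8·(0) + (-5)·(0) + 1·(0) = -4

-4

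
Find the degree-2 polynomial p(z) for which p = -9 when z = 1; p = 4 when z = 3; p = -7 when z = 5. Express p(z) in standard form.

p(z) = -3z^2 + (37/2)z - 49/2

L_0(z) = (z - 3)(z - 5) / [8] = (1/8)z^2 - z + 15/8
L_1(z) = (z - 1)(z - 5) / [-4] = -(1/4)z^2 + (3/2)z - 5/4
L_2(z) = (z - 1)(z - 3) / [8] = (1/8)z^2 - (1/2)z + 3/8
p(z) = (-9)·L_0 + 4·L_1 + (-7)·L_2
  (-9)·L_0(z) = -(9/8)z^2 + 9z - 135/8
  4·L_1(z) = -z^2 + 6z - 5
  (-7)·L_2(z) = -(7/8)z^2 + (7/2)z - 21/8
Adding term by term: -3z^2 + (37/2)z - 49/2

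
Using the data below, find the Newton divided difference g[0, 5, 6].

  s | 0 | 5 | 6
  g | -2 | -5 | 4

8/5

g[0,5] = (-5 - (-2)) / (5 - 0) = -3/5
g[5,6] = (4 - (-5)) / (6 - 5) = 9
g[0,5,6] = (9 - (-3/5)) / (6 - 0) = 8/5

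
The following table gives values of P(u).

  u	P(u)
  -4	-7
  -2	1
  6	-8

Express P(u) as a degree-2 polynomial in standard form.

P(u) = -(41/80)u^2 + (37/40)u + 49/10

Build the Lagrange basis polynomials:
L_0(u) = (u + 2)(u - 6) / [20] = (1/20)u^2 - (1/5)u - 3/5
L_1(u) = (u + 4)(u - 6) / [-16] = -(1/16)u^2 + (1/8)u + 3/2
L_2(u) = (u + 4)(u + 2) / [80] = (1/80)u^2 + (3/40)u + 1/10
P(u) = (-7)·L_0 + 1·L_1 + (-8)·L_2
  (-7)·L_0(u) = -(7/20)u^2 + (7/5)u + 21/5
  1·L_1(u) = -(1/16)u^2 + (1/8)u + 3/2
  (-8)·L_2(u) = -(1/10)u^2 - (3/5)u - 4/5
Adding term by term: -(41/80)u^2 + (37/40)u + 49/10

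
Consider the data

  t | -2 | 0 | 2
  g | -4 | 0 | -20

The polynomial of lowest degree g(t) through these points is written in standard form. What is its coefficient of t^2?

Build the Lagrange basis polynomials:
L_0(t) = t(t - 2) / [8] = (1/8)t^2 - (1/4)t
L_1(t) = (t + 2)(t - 2) / [-4] = -(1/4)t^2 + 1
L_2(t) = (t + 2)t / [8] = (1/8)t^2 + (1/4)t
g(t) = (-4)·L_0 + 0·L_1 + (-20)·L_2
Only the coefficient of t^2 is needed; take it from each L_i and combine:
(-4)·(1/8) + 0·(-1/4) + (-20)·(1/8) = -3

-3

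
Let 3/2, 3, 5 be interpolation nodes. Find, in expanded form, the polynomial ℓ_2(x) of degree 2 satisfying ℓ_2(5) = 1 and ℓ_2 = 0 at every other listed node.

ℓ_2(x) = (1/7)x^2 - (9/14)x + 9/14

ℓ_2(x) = (x - 3/2)(x - 3) / [(7/2)·(2)]
       = (x^2 - (9/2)x + 9/2) / (7)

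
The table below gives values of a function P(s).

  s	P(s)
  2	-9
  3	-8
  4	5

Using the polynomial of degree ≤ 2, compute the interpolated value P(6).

67

Using Newton's divided-difference form:
P[2,3] = (-8 - (-9)) / (3 - 2) = 1
P[3,4] = (5 - (-8)) / (4 - 3) = 13
P[2,3,4] = (13 - 1) / (4 - 2) = 6
P(6) = -9 + 1·(4) + 6·(4)·(3) = 67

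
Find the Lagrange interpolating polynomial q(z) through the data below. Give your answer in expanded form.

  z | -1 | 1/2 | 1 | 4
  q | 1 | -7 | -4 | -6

L_0(z) = (z - 1/2)(z - 1)(z - 4) / [-15] = -(1/15)z^3 + (11/30)z^2 - (13/30)z + 2/15
L_1(z) = (z + 1)(z - 1)(z - 4) / [21/8] = (8/21)z^3 - (32/21)z^2 - (8/21)z + 32/21
L_2(z) = (z + 1)(z - 1/2)(z - 4) / [-3] = -(1/3)z^3 + (7/6)z^2 + (5/6)z - 2/3
L_3(z) = (z + 1)(z - 1/2)(z - 1) / [105/2] = (2/105)z^3 - (1/105)z^2 - (2/105)z + 1/105
q(z) = 1·L_0 + (-7)·L_1 + (-4)·L_2 + (-6)·L_3
  1·L_0(z) = -(1/15)z^3 + (11/30)z^2 - (13/30)z + 2/15
  (-7)·L_1(z) = -(8/3)z^3 + (32/3)z^2 + (8/3)z - 32/3
  (-4)·L_2(z) = (4/3)z^3 - (14/3)z^2 - (10/3)z + 8/3
  (-6)·L_3(z) = -(4/35)z^3 + (2/35)z^2 + (4/35)z - 2/35
Adding term by term: -(53/35)z^3 + (1349/210)z^2 - (69/70)z - 832/105

q(z) = -(53/35)z^3 + (1349/210)z^2 - (69/70)z - 832/105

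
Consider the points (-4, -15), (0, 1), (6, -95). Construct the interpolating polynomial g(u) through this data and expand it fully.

g(u) = -2u^2 - 4u + 1

L_0(u) = u(u - 6) / [40] = (1/40)u^2 - (3/20)u
L_1(u) = (u + 4)(u - 6) / [-24] = -(1/24)u^2 + (1/12)u + 1
L_2(u) = (u + 4)u / [60] = (1/60)u^2 + (1/15)u
g(u) = (-15)·L_0 + 1·L_1 + (-95)·L_2
  (-15)·L_0(u) = -(3/8)u^2 + (9/4)u
  1·L_1(u) = -(1/24)u^2 + (1/12)u + 1
  (-95)·L_2(u) = -(19/12)u^2 - (19/3)u
Adding term by term: -2u^2 - 4u + 1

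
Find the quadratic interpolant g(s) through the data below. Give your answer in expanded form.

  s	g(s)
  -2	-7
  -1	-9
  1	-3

Newton's divided differences:
g[-2,-1] = (-9 - (-7)) / (-1 - (-2)) = -2
g[-1,1] = (-3 - (-9)) / (1 - (-1)) = 3
g[-2,-1,1] = (3 - (-2)) / (1 - (-2)) = 5/3
g(s) = -7 + (-2)·(s + 2) + (5/3)·(s + 2)(s + 1)
Expanding: g(s) = (5/3)s^2 + 3s - 23/3

g(s) = (5/3)s^2 + 3s - 23/3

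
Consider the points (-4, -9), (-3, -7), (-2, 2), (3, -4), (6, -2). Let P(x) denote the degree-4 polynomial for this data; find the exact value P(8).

Evaluate each Lagrange basis at x = 8:
L_0(8) = (11)·(10)·(5)·(2)/[(-1)·(-2)·(-7)·(-10)] = 55/7
L_1(8) = (12)·(10)·(5)·(2)/[(1)·(-1)·(-6)·(-9)] = -200/9
L_2(8) = (12)·(11)·(5)·(2)/[(2)·(1)·(-5)·(-8)] = 33/2
L_3(8) = (12)·(11)·(10)·(2)/[(7)·(6)·(5)·(-3)] = -88/21
L_4(8) = (12)·(11)·(10)·(5)/[(10)·(9)·(8)·(3)] = 55/18
Sum: (-9)·(55/7) + (-7)·(-200/9) + 2·(33/2) + (-4)·(-88/21) + (-2)·(55/18) = 8095/63

8095/63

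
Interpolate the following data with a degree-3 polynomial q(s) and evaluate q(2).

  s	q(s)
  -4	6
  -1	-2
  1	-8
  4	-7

Evaluate each Lagrange basis at s = 2:
L_0(2) = (3)·(1)·(-2)/[(-3)·(-5)·(-8)] = 1/20
L_1(2) = (6)·(1)·(-2)/[(3)·(-2)·(-5)] = -2/5
L_2(2) = (6)·(3)·(-2)/[(5)·(2)·(-3)] = 6/5
L_3(2) = (6)·(3)·(1)/[(8)·(5)·(3)] = 3/20
Sum: 6·(1/20) + (-2)·(-2/5) + (-8)·(6/5) + (-7)·(3/20) = -191/20

-191/20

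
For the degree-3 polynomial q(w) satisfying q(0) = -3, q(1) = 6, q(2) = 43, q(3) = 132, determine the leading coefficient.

4

L_0(w) = (w - 1)(w - 2)(w - 3) / [-6] = -(1/6)w^3 + w^2 - (11/6)w + 1
L_1(w) = w(w - 2)(w - 3) / [2] = (1/2)w^3 - (5/2)w^2 + 3w
L_2(w) = w(w - 1)(w - 3) / [-2] = -(1/2)w^3 + 2w^2 - (3/2)w
L_3(w) = w(w - 1)(w - 2) / [6] = (1/6)w^3 - (1/2)w^2 + (1/3)w
q(w) = (-3)·L_0 + 6·L_1 + 43·L_2 + 132·L_3
Only the coefficient of w^3 is needed; take it from each L_i and combine:
(-3)·(-1/6) + 6·(1/2) + 43·(-1/2) + 132·(1/6) = 4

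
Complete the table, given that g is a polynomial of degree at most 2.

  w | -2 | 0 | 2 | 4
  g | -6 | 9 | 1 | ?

-30

The 3 known values determine g uniquely (degree ≤ 2).
Evaluate each Lagrange basis at w = 4:
L_0(4) = (4)·(2)/[(-2)·(-4)] = 1
L_1(4) = (6)·(2)/[(2)·(-2)] = -3
L_2(4) = (6)·(4)/[(4)·(2)] = 3
Sum: (-6)·(1) + 9·(-3) + 1·(3) = -30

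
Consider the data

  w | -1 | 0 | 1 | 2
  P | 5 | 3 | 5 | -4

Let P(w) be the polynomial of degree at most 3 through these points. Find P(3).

-39

Using Newton's divided-difference form:
P[-1,0] = (3 - 5) / (0 - (-1)) = -2
P[0,1] = (5 - 3) / (1 - 0) = 2
P[1,2] = (-4 - 5) / (2 - 1) = -9
P[-1,0,1] = (2 - (-2)) / (1 - (-1)) = 2
P[0,1,2] = (-9 - 2) / (2 - 0) = -11/2
P[-1,0,1,2] = (-11/2 - 2) / (2 - (-1)) = -5/2
P(3) = 5 + (-2)·(4) + 2·(4)·(3) + (-5/2)·(4)·(3)·(2) = -39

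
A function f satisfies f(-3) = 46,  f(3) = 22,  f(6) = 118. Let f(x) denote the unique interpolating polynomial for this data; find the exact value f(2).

Evaluate each Lagrange basis at x = 2:
L_0(2) = (-1)·(-4)/[(-6)·(-9)] = 2/27
L_1(2) = (5)·(-4)/[(6)·(-3)] = 10/9
L_2(2) = (5)·(-1)/[(9)·(3)] = -5/27
Sum: 46·(2/27) + 22·(10/9) + 118·(-5/27) = 6

6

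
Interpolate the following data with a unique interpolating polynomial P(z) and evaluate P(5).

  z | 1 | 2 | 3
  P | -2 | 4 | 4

-14

Evaluate each Lagrange basis at z = 5:
L_0(5) = (3)·(2)/[(-1)·(-2)] = 3
L_1(5) = (4)·(2)/[(1)·(-1)] = -8
L_2(5) = (4)·(3)/[(2)·(1)] = 6
Sum: (-2)·(3) + 4·(-8) + 4·(6) = -14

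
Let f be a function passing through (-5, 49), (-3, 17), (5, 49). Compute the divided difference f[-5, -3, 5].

f[-5,-3] = (17 - 49) / (-3 - (-5)) = -16
f[-3,5] = (49 - 17) / (5 - (-3)) = 4
f[-5,-3,5] = (4 - (-16)) / (5 - (-5)) = 2

2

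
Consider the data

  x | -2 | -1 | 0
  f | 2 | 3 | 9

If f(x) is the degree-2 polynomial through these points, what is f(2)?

36

Using Newton's divided-difference form:
f[-2,-1] = (3 - 2) / (-1 - (-2)) = 1
f[-1,0] = (9 - 3) / (0 - (-1)) = 6
f[-2,-1,0] = (6 - 1) / (0 - (-2)) = 5/2
f(2) = 2 + 1·(4) + (5/2)·(4)·(3) = 36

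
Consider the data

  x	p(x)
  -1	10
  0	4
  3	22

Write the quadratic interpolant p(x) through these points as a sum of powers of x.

p(x) = 3x^2 - 3x + 4

Newton's divided differences:
p[-1,0] = (4 - 10) / (0 - (-1)) = -6
p[0,3] = (22 - 4) / (3 - 0) = 6
p[-1,0,3] = (6 - (-6)) / (3 - (-1)) = 3
p(x) = 10 + (-6)·(x + 1) + 3·(x + 1)x
Expanding: p(x) = 3x^2 - 3x + 4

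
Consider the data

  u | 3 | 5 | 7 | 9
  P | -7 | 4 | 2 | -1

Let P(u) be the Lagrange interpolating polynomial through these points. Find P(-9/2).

Evaluate each Lagrange basis at u = -9/2:
L_0(-9/2) = (-19/2)·(-23/2)·(-27/2)/[(-2)·(-4)·(-6)] = 3933/128
L_1(-9/2) = (-15/2)·(-23/2)·(-27/2)/[(2)·(-2)·(-4)] = -9315/128
L_2(-9/2) = (-15/2)·(-19/2)·(-27/2)/[(4)·(2)·(-2)] = 7695/128
L_3(-9/2) = (-15/2)·(-19/2)·(-23/2)/[(6)·(4)·(2)] = -2185/128
Sum: (-7)·(3933/128) + 4·(-9315/128) + 2·(7695/128) + (-1)·(-2185/128) = -2951/8

-2951/8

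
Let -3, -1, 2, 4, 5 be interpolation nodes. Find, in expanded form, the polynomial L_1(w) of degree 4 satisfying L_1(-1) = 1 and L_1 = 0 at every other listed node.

L_1(w) = -(1/180)w^4 + (2/45)w^3 - (1/36)w^2 - (37/90)w + 2/3

L_1(w) = (w + 3)(w - 2)(w - 4)(w - 5) / [(2)·(-3)·(-5)·(-6)]
       = (w^4 - 8w^3 + 5w^2 + 74w - 120) / (-180)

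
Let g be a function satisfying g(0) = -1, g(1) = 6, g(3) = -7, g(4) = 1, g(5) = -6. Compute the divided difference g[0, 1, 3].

g[0,1] = (6 - (-1)) / (1 - 0) = 7
g[1,3] = (-7 - 6) / (3 - 1) = -13/2
g[0,1,3] = (-13/2 - 7) / (3 - 0) = -9/2

-9/2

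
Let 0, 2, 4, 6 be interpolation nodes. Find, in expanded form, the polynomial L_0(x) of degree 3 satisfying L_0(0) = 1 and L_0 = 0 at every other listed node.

L_0(x) = (x - 2)(x - 4)(x - 6) / [(-2)·(-4)·(-6)]
       = (x^3 - 12x^2 + 44x - 48) / (-48)

L_0(x) = -(1/48)x^3 + (1/4)x^2 - (11/12)x + 1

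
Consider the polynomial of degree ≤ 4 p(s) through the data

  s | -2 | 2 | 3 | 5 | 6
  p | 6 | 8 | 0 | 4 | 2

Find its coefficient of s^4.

The leading coefficient equals the top divided difference p[-2,2,3,5,6].
p[-2,2] = (8 - 6) / (2 - (-2)) = 1/2
p[2,3] = (0 - 8) / (3 - 2) = -8
p[3,5] = (4 - 0) / (5 - 3) = 2
p[5,6] = (2 - 4) / (6 - 5) = -2
p[-2,2,3] = (-8 - 1/2) / (3 - (-2)) = -17/10
p[2,3,5] = (2 - (-8)) / (5 - 2) = 10/3
p[3,5,6] = (-2 - 2) / (6 - 3) = -4/3
p[-2,2,3,5] = (10/3 - (-17/10)) / (5 - (-2)) = 151/210
p[2,3,5,6] = (-4/3 - 10/3) / (6 - 2) = -7/6
p[-2,2,3,5,6] = (-7/6 - 151/210) / (6 - (-2)) = -33/140

-33/140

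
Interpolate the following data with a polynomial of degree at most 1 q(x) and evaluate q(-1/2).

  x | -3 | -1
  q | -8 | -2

L_0(-1/2) = (1/2)/[(-2)] = -1/4
L_1(-1/2) = (5/2)/[(2)] = 5/4
Sum: (-8)·(-1/4) + (-2)·(5/4) = -1/2

-1/2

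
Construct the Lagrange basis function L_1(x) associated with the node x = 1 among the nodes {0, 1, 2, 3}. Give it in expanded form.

L_1(x) = x(x - 2)(x - 3) / [(1)·(-1)·(-2)]
       = (x^3 - 5x^2 + 6x) / (2)

L_1(x) = (1/2)x^3 - (5/2)x^2 + 3x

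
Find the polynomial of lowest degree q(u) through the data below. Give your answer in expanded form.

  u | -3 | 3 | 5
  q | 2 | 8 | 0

Newton's divided differences:
q[-3,3] = (8 - 2) / (3 - (-3)) = 1
q[3,5] = (0 - 8) / (5 - 3) = -4
q[-3,3,5] = (-4 - 1) / (5 - (-3)) = -5/8
q(u) = 2 + 1·(u + 3) + (-5/8)·(u + 3)(u - 3)
Expanding: q(u) = -(5/8)u^2 + u + 85/8

q(u) = -(5/8)u^2 + u + 85/8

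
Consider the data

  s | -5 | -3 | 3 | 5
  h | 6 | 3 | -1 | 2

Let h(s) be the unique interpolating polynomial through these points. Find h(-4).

361/80

Using Newton's divided-difference form:
h[-5,-3] = (3 - 6) / (-3 - (-5)) = -3/2
h[-3,3] = (-1 - 3) / (3 - (-3)) = -2/3
h[3,5] = (2 - (-1)) / (5 - 3) = 3/2
h[-5,-3,3] = (-2/3 - (-3/2)) / (3 - (-5)) = 5/48
h[-3,3,5] = (3/2 - (-2/3)) / (5 - (-3)) = 13/48
h[-5,-3,3,5] = (13/48 - 5/48) / (5 - (-5)) = 1/60
h(-4) = 6 + (-3/2)·(1) + (5/48)·(1)·(-1) + (1/60)·(1)·(-1)·(-7) = 361/80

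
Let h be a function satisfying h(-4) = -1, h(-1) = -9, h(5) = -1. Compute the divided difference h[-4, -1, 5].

h[-4,-1] = (-9 - (-1)) / (-1 - (-4)) = -8/3
h[-1,5] = (-1 - (-9)) / (5 - (-1)) = 4/3
h[-4,-1,5] = (4/3 - (-8/3)) / (5 - (-4)) = 4/9

4/9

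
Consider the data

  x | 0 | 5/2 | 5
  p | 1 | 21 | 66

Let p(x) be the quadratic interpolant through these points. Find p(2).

15

L_0(2) = (-1/2)·(-3)/[(-5/2)·(-5)] = 3/25
L_1(2) = (2)·(-3)/[(5/2)·(-5/2)] = 24/25
L_2(2) = (2)·(-1/2)/[(5)·(5/2)] = -2/25
Sum: 1·(3/25) + 21·(24/25) + 66·(-2/25) = 15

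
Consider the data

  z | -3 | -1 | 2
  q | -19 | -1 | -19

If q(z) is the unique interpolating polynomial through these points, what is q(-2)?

Evaluate each Lagrange basis at z = -2:
L_0(-2) = (-1)·(-4)/[(-2)·(-5)] = 2/5
L_1(-2) = (1)·(-4)/[(2)·(-3)] = 2/3
L_2(-2) = (1)·(-1)/[(5)·(3)] = -1/15
Sum: (-19)·(2/5) + (-1)·(2/3) + (-19)·(-1/15) = -7

-7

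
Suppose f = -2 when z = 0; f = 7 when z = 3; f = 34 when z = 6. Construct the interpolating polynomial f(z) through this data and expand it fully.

f(z) = z^2 - 2

Build the Lagrange basis polynomials:
L_0(z) = (z - 3)(z - 6) / [18] = (1/18)z^2 - (1/2)z + 1
L_1(z) = z(z - 6) / [-9] = -(1/9)z^2 + (2/3)z
L_2(z) = z(z - 3) / [18] = (1/18)z^2 - (1/6)z
f(z) = (-2)·L_0 + 7·L_1 + 34·L_2
  (-2)·L_0(z) = -(1/9)z^2 + z - 2
  7·L_1(z) = -(7/9)z^2 + (14/3)z
  34·L_2(z) = (17/9)z^2 - (17/3)z
Adding term by term: z^2 - 2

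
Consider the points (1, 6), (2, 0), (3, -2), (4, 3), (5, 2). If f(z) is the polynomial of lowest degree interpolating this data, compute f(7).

Evaluate each Lagrange basis at z = 7:
L_0(7) = (5)·(4)·(3)·(2)/[(-1)·(-2)·(-3)·(-4)] = 5
L_1(7) = (6)·(4)·(3)·(2)/[(1)·(-1)·(-2)·(-3)] = -24
L_2(7) = (6)·(5)·(3)·(2)/[(2)·(1)·(-1)·(-2)] = 45
L_3(7) = (6)·(5)·(4)·(2)/[(3)·(2)·(1)·(-1)] = -40
L_4(7) = (6)·(5)·(4)·(3)/[(4)·(3)·(2)·(1)] = 15
Sum: 6·(5) + 0 + (-2)·(45) + 3·(-40) + 2·(15) = -150

-150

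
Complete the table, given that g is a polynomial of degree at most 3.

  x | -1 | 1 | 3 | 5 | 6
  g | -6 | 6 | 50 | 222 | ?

The 4 known values determine g uniquely (degree ≤ 3).
L_0(6) = (5)·(3)·(1)/[(-2)·(-4)·(-6)] = -5/16
L_1(6) = (7)·(3)·(1)/[(2)·(-2)·(-4)] = 21/16
L_2(6) = (7)·(5)·(1)/[(4)·(2)·(-2)] = -35/16
L_3(6) = (7)·(5)·(3)/[(6)·(4)·(2)] = 35/16
Sum: (-6)·(-5/16) + 6·(21/16) + 50·(-35/16) + 222·(35/16) = 386

386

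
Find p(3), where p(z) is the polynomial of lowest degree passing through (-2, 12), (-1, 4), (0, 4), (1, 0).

-68

L_0(3) = (4)·(3)·(2)/[(-1)·(-2)·(-3)] = -4
L_1(3) = (5)·(3)·(2)/[(1)·(-1)·(-2)] = 15
L_2(3) = (5)·(4)·(2)/[(2)·(1)·(-1)] = -20
L_3(3) = (5)·(4)·(3)/[(3)·(2)·(1)] = 10
Sum: 12·(-4) + 4·(15) + 4·(-20) + 0 = -68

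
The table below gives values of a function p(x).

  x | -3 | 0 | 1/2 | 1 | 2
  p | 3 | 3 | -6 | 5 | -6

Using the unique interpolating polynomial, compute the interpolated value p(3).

Evaluate each Lagrange basis at x = 3:
L_0(3) = (3)·(5/2)·(2)·(1)/[(-3)·(-7/2)·(-4)·(-5)] = 1/14
L_1(3) = (6)·(5/2)·(2)·(1)/[(3)·(-1/2)·(-1)·(-2)] = -10
L_2(3) = (6)·(3)·(2)·(1)/[(7/2)·(1/2)·(-1/2)·(-3/2)] = 192/7
L_3(3) = (6)·(3)·(5/2)·(1)/[(4)·(1)·(1/2)·(-1)] = -45/2
L_4(3) = (6)·(3)·(5/2)·(2)/[(5)·(2)·(3/2)·(1)] = 6
Sum: 3·(1/14) + 3·(-10) + (-6)·(192/7) + 5·(-45/2) + (-6)·(6) = -2400/7

-2400/7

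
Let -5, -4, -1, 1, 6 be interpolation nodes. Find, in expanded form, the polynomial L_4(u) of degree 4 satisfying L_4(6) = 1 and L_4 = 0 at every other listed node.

L_4(u) = (u + 5)(u + 4)(u + 1)(u - 1) / [(11)·(10)·(7)·(5)]
       = (u^4 + 9u^3 + 19u^2 - 9u - 20) / (3850)

L_4(u) = (1/3850)u^4 + (9/3850)u^3 + (19/3850)u^2 - (9/3850)u - 2/385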